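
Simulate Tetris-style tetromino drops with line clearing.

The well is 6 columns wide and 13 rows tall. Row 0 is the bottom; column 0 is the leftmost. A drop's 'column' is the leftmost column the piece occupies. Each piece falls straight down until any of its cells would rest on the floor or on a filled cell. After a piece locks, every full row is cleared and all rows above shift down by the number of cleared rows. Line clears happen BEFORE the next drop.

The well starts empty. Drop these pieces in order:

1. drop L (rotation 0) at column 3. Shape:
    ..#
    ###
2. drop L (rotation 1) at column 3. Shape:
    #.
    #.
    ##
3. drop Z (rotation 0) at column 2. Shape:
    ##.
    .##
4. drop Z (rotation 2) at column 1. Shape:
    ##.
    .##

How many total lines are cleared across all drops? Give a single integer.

Drop 1: L rot0 at col 3 lands with bottom-row=0; cleared 0 line(s) (total 0); column heights now [0 0 0 1 1 2], max=2
Drop 2: L rot1 at col 3 lands with bottom-row=1; cleared 0 line(s) (total 0); column heights now [0 0 0 4 2 2], max=4
Drop 3: Z rot0 at col 2 lands with bottom-row=4; cleared 0 line(s) (total 0); column heights now [0 0 6 6 5 2], max=6
Drop 4: Z rot2 at col 1 lands with bottom-row=6; cleared 0 line(s) (total 0); column heights now [0 8 8 7 5 2], max=8

Answer: 0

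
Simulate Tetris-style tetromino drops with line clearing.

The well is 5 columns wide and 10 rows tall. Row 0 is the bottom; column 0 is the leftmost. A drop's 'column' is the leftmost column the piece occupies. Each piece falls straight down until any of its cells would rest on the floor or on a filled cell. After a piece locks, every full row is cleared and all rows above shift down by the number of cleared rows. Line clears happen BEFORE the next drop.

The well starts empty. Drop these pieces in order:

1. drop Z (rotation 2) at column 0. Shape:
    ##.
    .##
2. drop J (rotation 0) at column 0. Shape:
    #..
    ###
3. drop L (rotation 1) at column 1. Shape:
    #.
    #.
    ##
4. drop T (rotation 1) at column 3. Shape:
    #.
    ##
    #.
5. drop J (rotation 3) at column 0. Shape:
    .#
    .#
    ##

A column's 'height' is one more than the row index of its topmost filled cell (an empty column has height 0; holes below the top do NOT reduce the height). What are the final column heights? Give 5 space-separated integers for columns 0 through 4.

Drop 1: Z rot2 at col 0 lands with bottom-row=0; cleared 0 line(s) (total 0); column heights now [2 2 1 0 0], max=2
Drop 2: J rot0 at col 0 lands with bottom-row=2; cleared 0 line(s) (total 0); column heights now [4 3 3 0 0], max=4
Drop 3: L rot1 at col 1 lands with bottom-row=3; cleared 0 line(s) (total 0); column heights now [4 6 4 0 0], max=6
Drop 4: T rot1 at col 3 lands with bottom-row=0; cleared 0 line(s) (total 0); column heights now [4 6 4 3 2], max=6
Drop 5: J rot3 at col 0 lands with bottom-row=6; cleared 0 line(s) (total 0); column heights now [7 9 4 3 2], max=9

Answer: 7 9 4 3 2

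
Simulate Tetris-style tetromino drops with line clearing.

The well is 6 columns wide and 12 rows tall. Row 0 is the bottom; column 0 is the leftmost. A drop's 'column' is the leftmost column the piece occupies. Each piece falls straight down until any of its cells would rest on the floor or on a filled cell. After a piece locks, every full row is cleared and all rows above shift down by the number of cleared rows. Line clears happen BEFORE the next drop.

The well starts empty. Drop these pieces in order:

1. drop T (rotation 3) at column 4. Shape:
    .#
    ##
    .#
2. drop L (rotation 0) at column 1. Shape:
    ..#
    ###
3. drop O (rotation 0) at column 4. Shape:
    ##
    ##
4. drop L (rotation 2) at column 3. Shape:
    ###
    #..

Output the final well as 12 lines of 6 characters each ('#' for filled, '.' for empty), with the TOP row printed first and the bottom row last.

Answer: ......
......
......
......
......
......
...###
...###
....##
.....#
...###
.###.#

Derivation:
Drop 1: T rot3 at col 4 lands with bottom-row=0; cleared 0 line(s) (total 0); column heights now [0 0 0 0 2 3], max=3
Drop 2: L rot0 at col 1 lands with bottom-row=0; cleared 0 line(s) (total 0); column heights now [0 1 1 2 2 3], max=3
Drop 3: O rot0 at col 4 lands with bottom-row=3; cleared 0 line(s) (total 0); column heights now [0 1 1 2 5 5], max=5
Drop 4: L rot2 at col 3 lands with bottom-row=4; cleared 0 line(s) (total 0); column heights now [0 1 1 6 6 6], max=6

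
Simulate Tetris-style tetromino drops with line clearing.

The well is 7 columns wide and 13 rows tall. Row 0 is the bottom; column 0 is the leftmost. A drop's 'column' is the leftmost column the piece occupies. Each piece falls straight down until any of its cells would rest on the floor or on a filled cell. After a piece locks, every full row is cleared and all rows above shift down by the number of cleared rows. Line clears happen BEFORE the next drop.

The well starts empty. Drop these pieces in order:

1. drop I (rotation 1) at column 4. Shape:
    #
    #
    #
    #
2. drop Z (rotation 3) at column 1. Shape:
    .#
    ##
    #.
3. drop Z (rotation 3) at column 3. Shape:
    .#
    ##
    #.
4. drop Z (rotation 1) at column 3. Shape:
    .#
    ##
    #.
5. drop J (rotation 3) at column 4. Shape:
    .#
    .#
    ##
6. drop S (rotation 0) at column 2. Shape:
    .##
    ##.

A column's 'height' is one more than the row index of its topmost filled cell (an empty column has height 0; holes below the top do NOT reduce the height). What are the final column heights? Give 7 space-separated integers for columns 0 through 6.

Drop 1: I rot1 at col 4 lands with bottom-row=0; cleared 0 line(s) (total 0); column heights now [0 0 0 0 4 0 0], max=4
Drop 2: Z rot3 at col 1 lands with bottom-row=0; cleared 0 line(s) (total 0); column heights now [0 2 3 0 4 0 0], max=4
Drop 3: Z rot3 at col 3 lands with bottom-row=3; cleared 0 line(s) (total 0); column heights now [0 2 3 5 6 0 0], max=6
Drop 4: Z rot1 at col 3 lands with bottom-row=5; cleared 0 line(s) (total 0); column heights now [0 2 3 7 8 0 0], max=8
Drop 5: J rot3 at col 4 lands with bottom-row=8; cleared 0 line(s) (total 0); column heights now [0 2 3 7 9 11 0], max=11
Drop 6: S rot0 at col 2 lands with bottom-row=8; cleared 0 line(s) (total 0); column heights now [0 2 9 10 10 11 0], max=11

Answer: 0 2 9 10 10 11 0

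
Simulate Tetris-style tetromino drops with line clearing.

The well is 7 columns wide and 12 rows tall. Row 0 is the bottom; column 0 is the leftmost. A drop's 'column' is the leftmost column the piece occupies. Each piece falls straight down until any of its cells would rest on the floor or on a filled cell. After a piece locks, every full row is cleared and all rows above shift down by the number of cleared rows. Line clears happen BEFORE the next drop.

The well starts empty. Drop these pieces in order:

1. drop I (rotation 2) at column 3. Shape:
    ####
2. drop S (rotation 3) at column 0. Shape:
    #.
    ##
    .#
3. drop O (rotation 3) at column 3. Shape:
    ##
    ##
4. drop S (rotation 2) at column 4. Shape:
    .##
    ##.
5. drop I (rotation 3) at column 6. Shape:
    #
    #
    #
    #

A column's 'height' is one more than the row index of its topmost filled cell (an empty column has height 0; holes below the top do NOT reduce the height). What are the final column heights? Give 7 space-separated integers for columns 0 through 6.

Answer: 3 2 0 3 4 5 9

Derivation:
Drop 1: I rot2 at col 3 lands with bottom-row=0; cleared 0 line(s) (total 0); column heights now [0 0 0 1 1 1 1], max=1
Drop 2: S rot3 at col 0 lands with bottom-row=0; cleared 0 line(s) (total 0); column heights now [3 2 0 1 1 1 1], max=3
Drop 3: O rot3 at col 3 lands with bottom-row=1; cleared 0 line(s) (total 0); column heights now [3 2 0 3 3 1 1], max=3
Drop 4: S rot2 at col 4 lands with bottom-row=3; cleared 0 line(s) (total 0); column heights now [3 2 0 3 4 5 5], max=5
Drop 5: I rot3 at col 6 lands with bottom-row=5; cleared 0 line(s) (total 0); column heights now [3 2 0 3 4 5 9], max=9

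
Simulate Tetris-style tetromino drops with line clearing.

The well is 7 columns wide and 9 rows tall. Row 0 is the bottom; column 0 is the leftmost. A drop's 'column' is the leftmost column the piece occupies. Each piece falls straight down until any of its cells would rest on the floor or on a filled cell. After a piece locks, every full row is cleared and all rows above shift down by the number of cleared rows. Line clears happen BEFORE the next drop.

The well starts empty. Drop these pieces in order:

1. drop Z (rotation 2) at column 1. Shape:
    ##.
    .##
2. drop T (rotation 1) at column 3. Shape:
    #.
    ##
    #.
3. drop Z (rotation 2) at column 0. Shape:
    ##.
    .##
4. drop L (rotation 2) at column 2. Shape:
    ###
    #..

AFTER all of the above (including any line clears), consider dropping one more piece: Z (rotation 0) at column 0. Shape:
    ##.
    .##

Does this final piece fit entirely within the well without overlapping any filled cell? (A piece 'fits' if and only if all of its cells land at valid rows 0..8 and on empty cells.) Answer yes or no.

Drop 1: Z rot2 at col 1 lands with bottom-row=0; cleared 0 line(s) (total 0); column heights now [0 2 2 1 0 0 0], max=2
Drop 2: T rot1 at col 3 lands with bottom-row=1; cleared 0 line(s) (total 0); column heights now [0 2 2 4 3 0 0], max=4
Drop 3: Z rot2 at col 0 lands with bottom-row=2; cleared 0 line(s) (total 0); column heights now [4 4 3 4 3 0 0], max=4
Drop 4: L rot2 at col 2 lands with bottom-row=3; cleared 0 line(s) (total 0); column heights now [4 4 5 5 5 0 0], max=5
Test piece Z rot0 at col 0 (width 3): heights before test = [4 4 5 5 5 0 0]; fits = True

Answer: yes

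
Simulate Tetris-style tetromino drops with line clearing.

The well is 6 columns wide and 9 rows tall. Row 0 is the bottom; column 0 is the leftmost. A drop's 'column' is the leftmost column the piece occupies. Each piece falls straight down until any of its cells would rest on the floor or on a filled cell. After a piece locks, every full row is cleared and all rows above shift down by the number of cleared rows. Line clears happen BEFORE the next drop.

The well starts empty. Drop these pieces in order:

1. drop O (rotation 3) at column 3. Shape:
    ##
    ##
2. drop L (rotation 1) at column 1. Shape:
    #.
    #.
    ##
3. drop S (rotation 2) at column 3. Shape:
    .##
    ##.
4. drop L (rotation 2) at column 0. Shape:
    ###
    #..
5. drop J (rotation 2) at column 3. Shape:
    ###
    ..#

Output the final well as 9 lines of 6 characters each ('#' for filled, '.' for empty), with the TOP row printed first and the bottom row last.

Answer: ......
......
......
...###
.....#
###.##
##.##.
.#.##.
.####.

Derivation:
Drop 1: O rot3 at col 3 lands with bottom-row=0; cleared 0 line(s) (total 0); column heights now [0 0 0 2 2 0], max=2
Drop 2: L rot1 at col 1 lands with bottom-row=0; cleared 0 line(s) (total 0); column heights now [0 3 1 2 2 0], max=3
Drop 3: S rot2 at col 3 lands with bottom-row=2; cleared 0 line(s) (total 0); column heights now [0 3 1 3 4 4], max=4
Drop 4: L rot2 at col 0 lands with bottom-row=2; cleared 0 line(s) (total 0); column heights now [4 4 4 3 4 4], max=4
Drop 5: J rot2 at col 3 lands with bottom-row=4; cleared 0 line(s) (total 0); column heights now [4 4 4 6 6 6], max=6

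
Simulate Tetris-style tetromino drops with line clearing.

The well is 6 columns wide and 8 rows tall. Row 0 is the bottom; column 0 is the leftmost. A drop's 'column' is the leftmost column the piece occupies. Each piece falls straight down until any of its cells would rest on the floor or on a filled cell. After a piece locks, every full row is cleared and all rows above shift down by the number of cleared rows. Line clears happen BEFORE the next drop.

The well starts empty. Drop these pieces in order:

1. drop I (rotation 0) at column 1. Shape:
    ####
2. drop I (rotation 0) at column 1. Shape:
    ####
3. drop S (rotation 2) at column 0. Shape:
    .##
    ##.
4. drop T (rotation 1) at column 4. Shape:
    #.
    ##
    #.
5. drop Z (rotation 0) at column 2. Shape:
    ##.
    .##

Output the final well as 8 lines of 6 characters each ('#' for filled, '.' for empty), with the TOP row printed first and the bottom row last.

Drop 1: I rot0 at col 1 lands with bottom-row=0; cleared 0 line(s) (total 0); column heights now [0 1 1 1 1 0], max=1
Drop 2: I rot0 at col 1 lands with bottom-row=1; cleared 0 line(s) (total 0); column heights now [0 2 2 2 2 0], max=2
Drop 3: S rot2 at col 0 lands with bottom-row=2; cleared 0 line(s) (total 0); column heights now [3 4 4 2 2 0], max=4
Drop 4: T rot1 at col 4 lands with bottom-row=2; cleared 0 line(s) (total 0); column heights now [3 4 4 2 5 4], max=5
Drop 5: Z rot0 at col 2 lands with bottom-row=5; cleared 0 line(s) (total 0); column heights now [3 4 7 7 6 4], max=7

Answer: ......
..##..
...##.
....#.
.##.##
##..#.
.####.
.####.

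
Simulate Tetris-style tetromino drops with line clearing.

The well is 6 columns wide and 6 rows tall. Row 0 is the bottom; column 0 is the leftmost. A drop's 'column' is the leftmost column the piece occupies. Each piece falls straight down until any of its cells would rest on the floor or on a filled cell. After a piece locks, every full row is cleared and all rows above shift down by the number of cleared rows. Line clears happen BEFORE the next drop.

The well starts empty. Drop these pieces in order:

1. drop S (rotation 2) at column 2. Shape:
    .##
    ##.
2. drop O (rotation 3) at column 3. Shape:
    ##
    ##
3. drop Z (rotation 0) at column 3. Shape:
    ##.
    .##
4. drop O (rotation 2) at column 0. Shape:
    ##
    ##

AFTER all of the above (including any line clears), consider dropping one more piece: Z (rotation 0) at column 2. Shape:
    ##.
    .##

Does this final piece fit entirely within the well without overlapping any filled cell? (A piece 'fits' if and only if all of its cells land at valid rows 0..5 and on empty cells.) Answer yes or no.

Drop 1: S rot2 at col 2 lands with bottom-row=0; cleared 0 line(s) (total 0); column heights now [0 0 1 2 2 0], max=2
Drop 2: O rot3 at col 3 lands with bottom-row=2; cleared 0 line(s) (total 0); column heights now [0 0 1 4 4 0], max=4
Drop 3: Z rot0 at col 3 lands with bottom-row=4; cleared 0 line(s) (total 0); column heights now [0 0 1 6 6 5], max=6
Drop 4: O rot2 at col 0 lands with bottom-row=0; cleared 0 line(s) (total 0); column heights now [2 2 1 6 6 5], max=6
Test piece Z rot0 at col 2 (width 3): heights before test = [2 2 1 6 6 5]; fits = False

Answer: no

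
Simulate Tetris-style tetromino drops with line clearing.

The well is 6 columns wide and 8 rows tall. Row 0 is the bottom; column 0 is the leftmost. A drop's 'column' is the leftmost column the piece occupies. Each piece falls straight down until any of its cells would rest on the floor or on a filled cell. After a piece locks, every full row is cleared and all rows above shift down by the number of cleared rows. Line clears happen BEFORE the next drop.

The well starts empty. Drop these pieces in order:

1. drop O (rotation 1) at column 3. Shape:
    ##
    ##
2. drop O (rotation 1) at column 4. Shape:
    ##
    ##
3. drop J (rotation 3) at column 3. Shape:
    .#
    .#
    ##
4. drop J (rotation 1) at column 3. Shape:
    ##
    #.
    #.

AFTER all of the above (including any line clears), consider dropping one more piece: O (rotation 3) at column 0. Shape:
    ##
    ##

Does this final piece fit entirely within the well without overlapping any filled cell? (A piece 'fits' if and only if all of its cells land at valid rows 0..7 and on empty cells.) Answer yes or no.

Drop 1: O rot1 at col 3 lands with bottom-row=0; cleared 0 line(s) (total 0); column heights now [0 0 0 2 2 0], max=2
Drop 2: O rot1 at col 4 lands with bottom-row=2; cleared 0 line(s) (total 0); column heights now [0 0 0 2 4 4], max=4
Drop 3: J rot3 at col 3 lands with bottom-row=4; cleared 0 line(s) (total 0); column heights now [0 0 0 5 7 4], max=7
Drop 4: J rot1 at col 3 lands with bottom-row=5; cleared 0 line(s) (total 0); column heights now [0 0 0 8 8 4], max=8
Test piece O rot3 at col 0 (width 2): heights before test = [0 0 0 8 8 4]; fits = True

Answer: yes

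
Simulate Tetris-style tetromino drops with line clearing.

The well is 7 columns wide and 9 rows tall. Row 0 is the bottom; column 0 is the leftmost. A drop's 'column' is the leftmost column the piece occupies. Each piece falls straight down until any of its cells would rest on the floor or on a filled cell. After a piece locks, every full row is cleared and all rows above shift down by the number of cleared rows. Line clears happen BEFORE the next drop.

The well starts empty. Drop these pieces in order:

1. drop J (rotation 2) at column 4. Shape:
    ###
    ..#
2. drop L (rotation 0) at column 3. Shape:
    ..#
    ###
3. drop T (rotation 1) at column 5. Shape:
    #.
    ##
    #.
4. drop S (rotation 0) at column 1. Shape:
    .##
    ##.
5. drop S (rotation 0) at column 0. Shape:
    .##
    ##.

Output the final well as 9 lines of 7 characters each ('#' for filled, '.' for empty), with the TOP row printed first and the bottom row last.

Drop 1: J rot2 at col 4 lands with bottom-row=0; cleared 0 line(s) (total 0); column heights now [0 0 0 0 2 2 2], max=2
Drop 2: L rot0 at col 3 lands with bottom-row=2; cleared 0 line(s) (total 0); column heights now [0 0 0 3 3 4 2], max=4
Drop 3: T rot1 at col 5 lands with bottom-row=4; cleared 0 line(s) (total 0); column heights now [0 0 0 3 3 7 6], max=7
Drop 4: S rot0 at col 1 lands with bottom-row=2; cleared 0 line(s) (total 0); column heights now [0 3 4 4 3 7 6], max=7
Drop 5: S rot0 at col 0 lands with bottom-row=3; cleared 0 line(s) (total 0); column heights now [4 5 5 4 3 7 6], max=7

Answer: .......
.......
.....#.
.....##
.##..#.
####.#.
.#####.
....###
......#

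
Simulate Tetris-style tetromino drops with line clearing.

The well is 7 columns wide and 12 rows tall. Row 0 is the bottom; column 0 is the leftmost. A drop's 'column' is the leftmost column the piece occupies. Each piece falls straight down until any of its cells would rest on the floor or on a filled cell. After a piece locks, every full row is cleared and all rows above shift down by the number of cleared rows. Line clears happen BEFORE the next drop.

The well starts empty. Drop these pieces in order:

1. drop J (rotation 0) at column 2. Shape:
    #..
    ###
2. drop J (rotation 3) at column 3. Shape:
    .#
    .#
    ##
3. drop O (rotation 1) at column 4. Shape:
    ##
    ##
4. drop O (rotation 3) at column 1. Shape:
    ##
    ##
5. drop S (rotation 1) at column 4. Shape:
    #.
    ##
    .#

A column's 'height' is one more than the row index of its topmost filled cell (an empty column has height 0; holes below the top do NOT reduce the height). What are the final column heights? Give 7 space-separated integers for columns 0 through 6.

Drop 1: J rot0 at col 2 lands with bottom-row=0; cleared 0 line(s) (total 0); column heights now [0 0 2 1 1 0 0], max=2
Drop 2: J rot3 at col 3 lands with bottom-row=1; cleared 0 line(s) (total 0); column heights now [0 0 2 2 4 0 0], max=4
Drop 3: O rot1 at col 4 lands with bottom-row=4; cleared 0 line(s) (total 0); column heights now [0 0 2 2 6 6 0], max=6
Drop 4: O rot3 at col 1 lands with bottom-row=2; cleared 0 line(s) (total 0); column heights now [0 4 4 2 6 6 0], max=6
Drop 5: S rot1 at col 4 lands with bottom-row=6; cleared 0 line(s) (total 0); column heights now [0 4 4 2 9 8 0], max=9

Answer: 0 4 4 2 9 8 0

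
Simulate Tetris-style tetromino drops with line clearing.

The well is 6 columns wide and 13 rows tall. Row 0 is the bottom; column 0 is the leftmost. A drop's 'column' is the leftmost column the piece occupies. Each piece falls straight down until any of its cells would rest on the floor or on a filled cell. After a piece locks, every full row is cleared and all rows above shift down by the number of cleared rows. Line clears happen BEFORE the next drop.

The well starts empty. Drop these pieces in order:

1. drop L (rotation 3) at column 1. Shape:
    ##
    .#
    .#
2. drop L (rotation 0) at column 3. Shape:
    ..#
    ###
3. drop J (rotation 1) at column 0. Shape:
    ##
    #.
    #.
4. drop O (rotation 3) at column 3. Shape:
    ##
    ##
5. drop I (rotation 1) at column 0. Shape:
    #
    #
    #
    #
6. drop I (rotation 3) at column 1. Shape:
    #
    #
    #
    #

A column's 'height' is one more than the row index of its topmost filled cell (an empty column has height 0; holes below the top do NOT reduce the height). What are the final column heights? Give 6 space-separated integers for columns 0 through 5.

Answer: 8 8 3 3 3 2

Derivation:
Drop 1: L rot3 at col 1 lands with bottom-row=0; cleared 0 line(s) (total 0); column heights now [0 3 3 0 0 0], max=3
Drop 2: L rot0 at col 3 lands with bottom-row=0; cleared 0 line(s) (total 0); column heights now [0 3 3 1 1 2], max=3
Drop 3: J rot1 at col 0 lands with bottom-row=1; cleared 0 line(s) (total 0); column heights now [4 4 3 1 1 2], max=4
Drop 4: O rot3 at col 3 lands with bottom-row=1; cleared 0 line(s) (total 0); column heights now [4 4 3 3 3 2], max=4
Drop 5: I rot1 at col 0 lands with bottom-row=4; cleared 0 line(s) (total 0); column heights now [8 4 3 3 3 2], max=8
Drop 6: I rot3 at col 1 lands with bottom-row=4; cleared 0 line(s) (total 0); column heights now [8 8 3 3 3 2], max=8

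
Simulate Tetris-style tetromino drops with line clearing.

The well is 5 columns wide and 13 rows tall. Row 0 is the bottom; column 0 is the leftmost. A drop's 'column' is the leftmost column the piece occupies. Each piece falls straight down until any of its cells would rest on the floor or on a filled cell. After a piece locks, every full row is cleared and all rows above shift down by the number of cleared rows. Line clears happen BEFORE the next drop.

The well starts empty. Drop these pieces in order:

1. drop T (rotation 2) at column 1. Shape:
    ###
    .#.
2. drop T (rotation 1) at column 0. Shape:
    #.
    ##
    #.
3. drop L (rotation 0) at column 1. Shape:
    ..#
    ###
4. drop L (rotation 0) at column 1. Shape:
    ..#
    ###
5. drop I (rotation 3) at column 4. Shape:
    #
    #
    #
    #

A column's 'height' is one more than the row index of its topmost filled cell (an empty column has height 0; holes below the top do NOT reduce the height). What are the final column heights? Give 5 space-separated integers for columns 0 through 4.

Drop 1: T rot2 at col 1 lands with bottom-row=0; cleared 0 line(s) (total 0); column heights now [0 2 2 2 0], max=2
Drop 2: T rot1 at col 0 lands with bottom-row=1; cleared 0 line(s) (total 0); column heights now [4 3 2 2 0], max=4
Drop 3: L rot0 at col 1 lands with bottom-row=3; cleared 0 line(s) (total 0); column heights now [4 4 4 5 0], max=5
Drop 4: L rot0 at col 1 lands with bottom-row=5; cleared 0 line(s) (total 0); column heights now [4 6 6 7 0], max=7
Drop 5: I rot3 at col 4 lands with bottom-row=0; cleared 2 line(s) (total 2); column heights now [2 4 4 5 2], max=5

Answer: 2 4 4 5 2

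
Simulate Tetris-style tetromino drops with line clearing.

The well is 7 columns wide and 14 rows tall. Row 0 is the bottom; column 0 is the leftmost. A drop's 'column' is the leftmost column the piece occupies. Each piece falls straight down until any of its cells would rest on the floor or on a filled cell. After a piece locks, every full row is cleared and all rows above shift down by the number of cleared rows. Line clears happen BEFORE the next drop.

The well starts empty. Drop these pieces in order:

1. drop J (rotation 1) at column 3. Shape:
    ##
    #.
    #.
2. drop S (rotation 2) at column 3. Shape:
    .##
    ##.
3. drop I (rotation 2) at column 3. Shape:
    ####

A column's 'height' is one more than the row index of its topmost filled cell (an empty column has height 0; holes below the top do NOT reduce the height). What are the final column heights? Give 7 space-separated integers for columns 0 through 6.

Answer: 0 0 0 6 6 6 6

Derivation:
Drop 1: J rot1 at col 3 lands with bottom-row=0; cleared 0 line(s) (total 0); column heights now [0 0 0 3 3 0 0], max=3
Drop 2: S rot2 at col 3 lands with bottom-row=3; cleared 0 line(s) (total 0); column heights now [0 0 0 4 5 5 0], max=5
Drop 3: I rot2 at col 3 lands with bottom-row=5; cleared 0 line(s) (total 0); column heights now [0 0 0 6 6 6 6], max=6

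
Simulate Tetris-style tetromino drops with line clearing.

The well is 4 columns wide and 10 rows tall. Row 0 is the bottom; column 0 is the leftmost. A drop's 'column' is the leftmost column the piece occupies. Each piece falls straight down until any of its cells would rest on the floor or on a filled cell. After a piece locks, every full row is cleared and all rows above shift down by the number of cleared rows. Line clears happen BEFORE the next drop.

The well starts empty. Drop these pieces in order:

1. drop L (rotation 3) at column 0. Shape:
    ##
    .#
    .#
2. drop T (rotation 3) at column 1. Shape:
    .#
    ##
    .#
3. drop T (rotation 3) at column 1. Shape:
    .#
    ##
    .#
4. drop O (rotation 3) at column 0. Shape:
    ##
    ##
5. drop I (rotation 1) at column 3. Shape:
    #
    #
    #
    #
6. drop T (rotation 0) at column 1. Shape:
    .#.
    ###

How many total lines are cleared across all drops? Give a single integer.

Drop 1: L rot3 at col 0 lands with bottom-row=0; cleared 0 line(s) (total 0); column heights now [3 3 0 0], max=3
Drop 2: T rot3 at col 1 lands with bottom-row=2; cleared 0 line(s) (total 0); column heights now [3 4 5 0], max=5
Drop 3: T rot3 at col 1 lands with bottom-row=5; cleared 0 line(s) (total 0); column heights now [3 7 8 0], max=8
Drop 4: O rot3 at col 0 lands with bottom-row=7; cleared 0 line(s) (total 0); column heights now [9 9 8 0], max=9
Drop 5: I rot1 at col 3 lands with bottom-row=0; cleared 1 line(s) (total 1); column heights now [8 8 7 3], max=8
Drop 6: T rot0 at col 1 lands with bottom-row=8; cleared 0 line(s) (total 1); column heights now [8 9 10 9], max=10

Answer: 1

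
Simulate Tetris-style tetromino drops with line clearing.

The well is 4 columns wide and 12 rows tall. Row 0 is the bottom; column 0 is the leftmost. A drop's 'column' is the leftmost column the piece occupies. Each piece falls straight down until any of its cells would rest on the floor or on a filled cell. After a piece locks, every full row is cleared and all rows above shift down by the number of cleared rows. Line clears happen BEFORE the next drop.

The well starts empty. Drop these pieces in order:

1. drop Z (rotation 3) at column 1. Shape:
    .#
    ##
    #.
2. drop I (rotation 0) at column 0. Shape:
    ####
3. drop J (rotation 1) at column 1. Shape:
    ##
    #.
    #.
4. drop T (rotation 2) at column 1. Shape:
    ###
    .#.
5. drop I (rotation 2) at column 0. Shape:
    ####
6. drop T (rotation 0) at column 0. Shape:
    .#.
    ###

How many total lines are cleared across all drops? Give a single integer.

Drop 1: Z rot3 at col 1 lands with bottom-row=0; cleared 0 line(s) (total 0); column heights now [0 2 3 0], max=3
Drop 2: I rot0 at col 0 lands with bottom-row=3; cleared 1 line(s) (total 1); column heights now [0 2 3 0], max=3
Drop 3: J rot1 at col 1 lands with bottom-row=2; cleared 0 line(s) (total 1); column heights now [0 5 5 0], max=5
Drop 4: T rot2 at col 1 lands with bottom-row=5; cleared 0 line(s) (total 1); column heights now [0 7 7 7], max=7
Drop 5: I rot2 at col 0 lands with bottom-row=7; cleared 1 line(s) (total 2); column heights now [0 7 7 7], max=7
Drop 6: T rot0 at col 0 lands with bottom-row=7; cleared 0 line(s) (total 2); column heights now [8 9 8 7], max=9

Answer: 2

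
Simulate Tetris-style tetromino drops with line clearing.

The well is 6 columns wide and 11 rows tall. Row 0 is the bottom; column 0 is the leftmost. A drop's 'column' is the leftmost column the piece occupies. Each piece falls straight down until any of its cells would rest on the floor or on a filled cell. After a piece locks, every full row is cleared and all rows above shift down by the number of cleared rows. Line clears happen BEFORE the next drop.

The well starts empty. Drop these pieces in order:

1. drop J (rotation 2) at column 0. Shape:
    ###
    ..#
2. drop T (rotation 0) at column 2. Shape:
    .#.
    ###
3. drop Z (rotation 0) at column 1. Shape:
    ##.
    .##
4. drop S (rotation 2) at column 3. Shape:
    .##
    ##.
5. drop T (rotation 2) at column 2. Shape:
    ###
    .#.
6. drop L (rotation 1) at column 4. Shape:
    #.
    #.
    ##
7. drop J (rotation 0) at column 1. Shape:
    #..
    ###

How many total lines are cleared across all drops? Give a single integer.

Answer: 0

Derivation:
Drop 1: J rot2 at col 0 lands with bottom-row=0; cleared 0 line(s) (total 0); column heights now [2 2 2 0 0 0], max=2
Drop 2: T rot0 at col 2 lands with bottom-row=2; cleared 0 line(s) (total 0); column heights now [2 2 3 4 3 0], max=4
Drop 3: Z rot0 at col 1 lands with bottom-row=4; cleared 0 line(s) (total 0); column heights now [2 6 6 5 3 0], max=6
Drop 4: S rot2 at col 3 lands with bottom-row=5; cleared 0 line(s) (total 0); column heights now [2 6 6 6 7 7], max=7
Drop 5: T rot2 at col 2 lands with bottom-row=6; cleared 0 line(s) (total 0); column heights now [2 6 8 8 8 7], max=8
Drop 6: L rot1 at col 4 lands with bottom-row=8; cleared 0 line(s) (total 0); column heights now [2 6 8 8 11 9], max=11
Drop 7: J rot0 at col 1 lands with bottom-row=8; cleared 0 line(s) (total 0); column heights now [2 10 9 9 11 9], max=11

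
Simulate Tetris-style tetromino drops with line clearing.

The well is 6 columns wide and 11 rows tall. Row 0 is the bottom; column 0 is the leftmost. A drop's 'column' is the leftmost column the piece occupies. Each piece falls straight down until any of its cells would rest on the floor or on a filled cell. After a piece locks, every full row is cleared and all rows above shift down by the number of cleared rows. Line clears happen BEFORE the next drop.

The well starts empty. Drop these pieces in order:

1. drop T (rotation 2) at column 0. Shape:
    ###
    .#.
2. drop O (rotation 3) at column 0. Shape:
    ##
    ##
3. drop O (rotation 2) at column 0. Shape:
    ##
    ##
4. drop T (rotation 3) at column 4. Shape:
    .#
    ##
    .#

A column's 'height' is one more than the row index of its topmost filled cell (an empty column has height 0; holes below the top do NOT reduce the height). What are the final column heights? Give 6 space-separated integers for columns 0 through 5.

Drop 1: T rot2 at col 0 lands with bottom-row=0; cleared 0 line(s) (total 0); column heights now [2 2 2 0 0 0], max=2
Drop 2: O rot3 at col 0 lands with bottom-row=2; cleared 0 line(s) (total 0); column heights now [4 4 2 0 0 0], max=4
Drop 3: O rot2 at col 0 lands with bottom-row=4; cleared 0 line(s) (total 0); column heights now [6 6 2 0 0 0], max=6
Drop 4: T rot3 at col 4 lands with bottom-row=0; cleared 0 line(s) (total 0); column heights now [6 6 2 0 2 3], max=6

Answer: 6 6 2 0 2 3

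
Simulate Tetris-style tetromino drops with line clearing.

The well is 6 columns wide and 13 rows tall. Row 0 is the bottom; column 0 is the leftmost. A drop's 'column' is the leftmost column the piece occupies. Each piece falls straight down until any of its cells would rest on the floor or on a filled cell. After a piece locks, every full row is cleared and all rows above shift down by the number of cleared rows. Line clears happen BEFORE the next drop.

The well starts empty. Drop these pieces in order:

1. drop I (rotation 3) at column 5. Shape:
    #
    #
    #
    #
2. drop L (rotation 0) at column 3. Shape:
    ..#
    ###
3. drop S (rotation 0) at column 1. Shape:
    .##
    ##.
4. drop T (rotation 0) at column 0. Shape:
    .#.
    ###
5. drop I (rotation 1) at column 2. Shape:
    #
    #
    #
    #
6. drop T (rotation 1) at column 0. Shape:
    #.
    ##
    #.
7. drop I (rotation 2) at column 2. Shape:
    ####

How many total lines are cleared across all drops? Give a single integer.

Answer: 0

Derivation:
Drop 1: I rot3 at col 5 lands with bottom-row=0; cleared 0 line(s) (total 0); column heights now [0 0 0 0 0 4], max=4
Drop 2: L rot0 at col 3 lands with bottom-row=4; cleared 0 line(s) (total 0); column heights now [0 0 0 5 5 6], max=6
Drop 3: S rot0 at col 1 lands with bottom-row=4; cleared 0 line(s) (total 0); column heights now [0 5 6 6 5 6], max=6
Drop 4: T rot0 at col 0 lands with bottom-row=6; cleared 0 line(s) (total 0); column heights now [7 8 7 6 5 6], max=8
Drop 5: I rot1 at col 2 lands with bottom-row=7; cleared 0 line(s) (total 0); column heights now [7 8 11 6 5 6], max=11
Drop 6: T rot1 at col 0 lands with bottom-row=7; cleared 0 line(s) (total 0); column heights now [10 9 11 6 5 6], max=11
Drop 7: I rot2 at col 2 lands with bottom-row=11; cleared 0 line(s) (total 0); column heights now [10 9 12 12 12 12], max=12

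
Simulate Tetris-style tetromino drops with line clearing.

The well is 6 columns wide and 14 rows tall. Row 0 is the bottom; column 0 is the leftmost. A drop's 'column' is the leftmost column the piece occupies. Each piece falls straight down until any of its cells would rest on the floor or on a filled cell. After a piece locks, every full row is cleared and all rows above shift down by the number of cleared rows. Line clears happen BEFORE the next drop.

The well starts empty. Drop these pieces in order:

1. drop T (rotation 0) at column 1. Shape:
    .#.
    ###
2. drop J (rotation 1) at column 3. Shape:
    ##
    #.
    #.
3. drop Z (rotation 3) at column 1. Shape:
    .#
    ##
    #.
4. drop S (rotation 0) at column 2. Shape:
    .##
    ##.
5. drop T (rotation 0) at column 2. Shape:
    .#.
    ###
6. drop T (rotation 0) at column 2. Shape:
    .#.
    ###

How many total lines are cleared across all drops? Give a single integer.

Answer: 0

Derivation:
Drop 1: T rot0 at col 1 lands with bottom-row=0; cleared 0 line(s) (total 0); column heights now [0 1 2 1 0 0], max=2
Drop 2: J rot1 at col 3 lands with bottom-row=1; cleared 0 line(s) (total 0); column heights now [0 1 2 4 4 0], max=4
Drop 3: Z rot3 at col 1 lands with bottom-row=1; cleared 0 line(s) (total 0); column heights now [0 3 4 4 4 0], max=4
Drop 4: S rot0 at col 2 lands with bottom-row=4; cleared 0 line(s) (total 0); column heights now [0 3 5 6 6 0], max=6
Drop 5: T rot0 at col 2 lands with bottom-row=6; cleared 0 line(s) (total 0); column heights now [0 3 7 8 7 0], max=8
Drop 6: T rot0 at col 2 lands with bottom-row=8; cleared 0 line(s) (total 0); column heights now [0 3 9 10 9 0], max=10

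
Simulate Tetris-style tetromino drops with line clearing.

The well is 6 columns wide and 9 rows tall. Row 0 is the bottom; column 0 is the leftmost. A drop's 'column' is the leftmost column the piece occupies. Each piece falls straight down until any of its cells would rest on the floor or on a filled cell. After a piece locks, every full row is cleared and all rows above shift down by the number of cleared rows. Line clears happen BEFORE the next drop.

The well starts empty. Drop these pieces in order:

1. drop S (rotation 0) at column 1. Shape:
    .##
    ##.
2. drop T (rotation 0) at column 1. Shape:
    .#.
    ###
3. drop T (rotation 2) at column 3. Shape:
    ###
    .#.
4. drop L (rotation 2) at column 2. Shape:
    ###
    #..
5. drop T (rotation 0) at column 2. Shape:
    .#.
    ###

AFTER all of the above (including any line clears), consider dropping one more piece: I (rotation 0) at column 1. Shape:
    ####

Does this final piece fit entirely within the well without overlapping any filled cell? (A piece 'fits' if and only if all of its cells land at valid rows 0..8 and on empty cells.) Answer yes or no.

Drop 1: S rot0 at col 1 lands with bottom-row=0; cleared 0 line(s) (total 0); column heights now [0 1 2 2 0 0], max=2
Drop 2: T rot0 at col 1 lands with bottom-row=2; cleared 0 line(s) (total 0); column heights now [0 3 4 3 0 0], max=4
Drop 3: T rot2 at col 3 lands with bottom-row=2; cleared 0 line(s) (total 0); column heights now [0 3 4 4 4 4], max=4
Drop 4: L rot2 at col 2 lands with bottom-row=4; cleared 0 line(s) (total 0); column heights now [0 3 6 6 6 4], max=6
Drop 5: T rot0 at col 2 lands with bottom-row=6; cleared 0 line(s) (total 0); column heights now [0 3 7 8 7 4], max=8
Test piece I rot0 at col 1 (width 4): heights before test = [0 3 7 8 7 4]; fits = True

Answer: yes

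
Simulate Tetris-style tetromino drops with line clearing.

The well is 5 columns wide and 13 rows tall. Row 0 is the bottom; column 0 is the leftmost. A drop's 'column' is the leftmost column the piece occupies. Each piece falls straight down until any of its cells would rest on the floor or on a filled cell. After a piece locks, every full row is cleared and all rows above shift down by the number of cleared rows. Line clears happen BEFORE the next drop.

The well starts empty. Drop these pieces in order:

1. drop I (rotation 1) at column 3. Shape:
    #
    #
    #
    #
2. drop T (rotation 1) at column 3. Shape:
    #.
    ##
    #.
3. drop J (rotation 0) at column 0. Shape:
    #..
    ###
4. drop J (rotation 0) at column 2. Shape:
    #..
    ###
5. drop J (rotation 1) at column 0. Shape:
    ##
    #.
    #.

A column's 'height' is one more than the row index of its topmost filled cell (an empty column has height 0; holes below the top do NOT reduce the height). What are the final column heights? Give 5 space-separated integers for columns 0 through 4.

Answer: 5 5 9 8 8

Derivation:
Drop 1: I rot1 at col 3 lands with bottom-row=0; cleared 0 line(s) (total 0); column heights now [0 0 0 4 0], max=4
Drop 2: T rot1 at col 3 lands with bottom-row=4; cleared 0 line(s) (total 0); column heights now [0 0 0 7 6], max=7
Drop 3: J rot0 at col 0 lands with bottom-row=0; cleared 0 line(s) (total 0); column heights now [2 1 1 7 6], max=7
Drop 4: J rot0 at col 2 lands with bottom-row=7; cleared 0 line(s) (total 0); column heights now [2 1 9 8 8], max=9
Drop 5: J rot1 at col 0 lands with bottom-row=2; cleared 0 line(s) (total 0); column heights now [5 5 9 8 8], max=9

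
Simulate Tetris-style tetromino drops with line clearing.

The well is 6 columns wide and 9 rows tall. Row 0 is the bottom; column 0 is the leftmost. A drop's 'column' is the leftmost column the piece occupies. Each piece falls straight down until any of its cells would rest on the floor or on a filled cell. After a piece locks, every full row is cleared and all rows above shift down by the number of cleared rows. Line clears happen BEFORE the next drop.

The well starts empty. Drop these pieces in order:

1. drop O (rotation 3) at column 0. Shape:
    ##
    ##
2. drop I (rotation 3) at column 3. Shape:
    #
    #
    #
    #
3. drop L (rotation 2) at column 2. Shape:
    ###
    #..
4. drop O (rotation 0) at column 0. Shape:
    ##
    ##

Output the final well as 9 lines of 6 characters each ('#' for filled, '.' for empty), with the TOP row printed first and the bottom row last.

Drop 1: O rot3 at col 0 lands with bottom-row=0; cleared 0 line(s) (total 0); column heights now [2 2 0 0 0 0], max=2
Drop 2: I rot3 at col 3 lands with bottom-row=0; cleared 0 line(s) (total 0); column heights now [2 2 0 4 0 0], max=4
Drop 3: L rot2 at col 2 lands with bottom-row=3; cleared 0 line(s) (total 0); column heights now [2 2 5 5 5 0], max=5
Drop 4: O rot0 at col 0 lands with bottom-row=2; cleared 0 line(s) (total 0); column heights now [4 4 5 5 5 0], max=5

Answer: ......
......
......
......
..###.
####..
##.#..
##.#..
##.#..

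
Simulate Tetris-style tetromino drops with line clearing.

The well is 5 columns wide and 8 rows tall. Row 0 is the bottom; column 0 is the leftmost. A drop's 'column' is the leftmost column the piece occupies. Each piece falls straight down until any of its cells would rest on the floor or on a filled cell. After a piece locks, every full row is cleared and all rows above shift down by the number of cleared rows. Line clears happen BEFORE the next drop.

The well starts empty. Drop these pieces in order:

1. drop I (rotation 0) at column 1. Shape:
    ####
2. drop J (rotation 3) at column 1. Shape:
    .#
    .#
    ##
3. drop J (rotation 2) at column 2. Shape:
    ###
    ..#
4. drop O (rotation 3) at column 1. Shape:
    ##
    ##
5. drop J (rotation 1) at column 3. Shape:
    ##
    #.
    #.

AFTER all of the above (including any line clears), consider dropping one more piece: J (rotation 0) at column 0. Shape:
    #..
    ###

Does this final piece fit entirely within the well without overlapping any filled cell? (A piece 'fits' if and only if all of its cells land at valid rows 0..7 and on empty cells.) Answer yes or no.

Answer: no

Derivation:
Drop 1: I rot0 at col 1 lands with bottom-row=0; cleared 0 line(s) (total 0); column heights now [0 1 1 1 1], max=1
Drop 2: J rot3 at col 1 lands with bottom-row=1; cleared 0 line(s) (total 0); column heights now [0 2 4 1 1], max=4
Drop 3: J rot2 at col 2 lands with bottom-row=3; cleared 0 line(s) (total 0); column heights now [0 2 5 5 5], max=5
Drop 4: O rot3 at col 1 lands with bottom-row=5; cleared 0 line(s) (total 0); column heights now [0 7 7 5 5], max=7
Drop 5: J rot1 at col 3 lands with bottom-row=5; cleared 0 line(s) (total 0); column heights now [0 7 7 8 8], max=8
Test piece J rot0 at col 0 (width 3): heights before test = [0 7 7 8 8]; fits = False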